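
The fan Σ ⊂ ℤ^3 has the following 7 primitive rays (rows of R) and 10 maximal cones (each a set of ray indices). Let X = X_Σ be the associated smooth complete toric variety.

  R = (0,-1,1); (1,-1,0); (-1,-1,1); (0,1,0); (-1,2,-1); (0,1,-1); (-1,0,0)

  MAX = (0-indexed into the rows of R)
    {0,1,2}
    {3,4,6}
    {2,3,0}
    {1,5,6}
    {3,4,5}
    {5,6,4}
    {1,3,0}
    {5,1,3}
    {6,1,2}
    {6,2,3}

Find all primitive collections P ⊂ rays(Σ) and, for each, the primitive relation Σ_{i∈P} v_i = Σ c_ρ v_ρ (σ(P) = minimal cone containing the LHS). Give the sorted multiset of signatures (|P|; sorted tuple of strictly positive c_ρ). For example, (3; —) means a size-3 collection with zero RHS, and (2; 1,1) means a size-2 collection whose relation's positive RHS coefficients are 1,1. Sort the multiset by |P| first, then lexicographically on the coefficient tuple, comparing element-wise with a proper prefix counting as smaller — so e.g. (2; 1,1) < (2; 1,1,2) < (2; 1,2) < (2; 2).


Δ(Σ) — 7 vertices, 9 min non-faces:

  P={0,5}:  v_{0} + v_{5} = 0  so sig = (2; —)
  P={0,6}:  v_{0} + v_{6} = v_{2}  so sig = (2; 1)
  P={1,4}:  v_{1} + v_{4} = v_{5}  so sig = (2; 1)
  P={2,5}:  v_{2} + v_{5} = v_{6}  so sig = (2; 1)
  P={0,4}:  v_{0} + v_{4} = v_{3} + v_{6}  so sig = (2; 1,1)
  P={2,4}:  v_{2} + v_{4} = v_{3} + 2·v_{6}  so sig = (2; 1,2)
  P={1,3,6}:  v_{1} + v_{3} + v_{6} = 0  so sig = (3; —)
  P={1,2,3}:  v_{1} + v_{2} + v_{3} = v_{0}  so sig = (3; 1)
  P={3,5,6}:  v_{3} + v_{5} + v_{6} = v_{4}  so sig = (3; 1)

so the primitive-relation signature multiset is
    |P|=2: 6 collections, coeffs (), (1), (1), (1), (1,1), (1,2)
    |P|=3: 3 collections, coeffs (), (1), (1)


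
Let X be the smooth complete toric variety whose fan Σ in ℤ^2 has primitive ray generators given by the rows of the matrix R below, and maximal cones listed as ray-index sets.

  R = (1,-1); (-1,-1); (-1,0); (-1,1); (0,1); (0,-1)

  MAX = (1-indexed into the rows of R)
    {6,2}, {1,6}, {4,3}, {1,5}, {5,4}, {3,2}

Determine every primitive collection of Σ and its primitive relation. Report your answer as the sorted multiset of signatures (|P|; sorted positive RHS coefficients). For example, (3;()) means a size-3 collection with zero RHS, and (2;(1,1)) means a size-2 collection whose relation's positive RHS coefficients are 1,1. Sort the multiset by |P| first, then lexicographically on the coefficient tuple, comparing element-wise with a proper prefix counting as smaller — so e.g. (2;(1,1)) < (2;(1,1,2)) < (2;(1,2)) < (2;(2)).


The 9 primitive collections of Σ (r=6, n=2):

  P={1,4}:  v_{1} + v_{4} = 0  ⟹  sig = (2;())
  P={5,6}:  v_{5} + v_{6} = 0  ⟹  sig = (2;())
  P={1,3}:  v_{1} + v_{3} = v_{6}  ⟹  sig = (2;(1))
  P={2,5}:  v_{2} + v_{5} = v_{3}  ⟹  sig = (2;(1))
  P={3,5}:  v_{3} + v_{5} = v_{4}  ⟹  sig = (2;(1))
  P={3,6}:  v_{3} + v_{6} = v_{2}  ⟹  sig = (2;(1))
  P={4,6}:  v_{4} + v_{6} = v_{3}  ⟹  sig = (2;(1))
  P={1,2}:  v_{1} + v_{2} = 2·v_{6}  ⟹  sig = (2;(2))
  P={2,4}:  v_{2} + v_{4} = 2·v_{3}  ⟹  sig = (2;(2))

Sorted signature multiset PRS(X):
    |P|=2: 9 collections, coeffs (), (), (1), (1), (1), (1), (1), (2), (2)


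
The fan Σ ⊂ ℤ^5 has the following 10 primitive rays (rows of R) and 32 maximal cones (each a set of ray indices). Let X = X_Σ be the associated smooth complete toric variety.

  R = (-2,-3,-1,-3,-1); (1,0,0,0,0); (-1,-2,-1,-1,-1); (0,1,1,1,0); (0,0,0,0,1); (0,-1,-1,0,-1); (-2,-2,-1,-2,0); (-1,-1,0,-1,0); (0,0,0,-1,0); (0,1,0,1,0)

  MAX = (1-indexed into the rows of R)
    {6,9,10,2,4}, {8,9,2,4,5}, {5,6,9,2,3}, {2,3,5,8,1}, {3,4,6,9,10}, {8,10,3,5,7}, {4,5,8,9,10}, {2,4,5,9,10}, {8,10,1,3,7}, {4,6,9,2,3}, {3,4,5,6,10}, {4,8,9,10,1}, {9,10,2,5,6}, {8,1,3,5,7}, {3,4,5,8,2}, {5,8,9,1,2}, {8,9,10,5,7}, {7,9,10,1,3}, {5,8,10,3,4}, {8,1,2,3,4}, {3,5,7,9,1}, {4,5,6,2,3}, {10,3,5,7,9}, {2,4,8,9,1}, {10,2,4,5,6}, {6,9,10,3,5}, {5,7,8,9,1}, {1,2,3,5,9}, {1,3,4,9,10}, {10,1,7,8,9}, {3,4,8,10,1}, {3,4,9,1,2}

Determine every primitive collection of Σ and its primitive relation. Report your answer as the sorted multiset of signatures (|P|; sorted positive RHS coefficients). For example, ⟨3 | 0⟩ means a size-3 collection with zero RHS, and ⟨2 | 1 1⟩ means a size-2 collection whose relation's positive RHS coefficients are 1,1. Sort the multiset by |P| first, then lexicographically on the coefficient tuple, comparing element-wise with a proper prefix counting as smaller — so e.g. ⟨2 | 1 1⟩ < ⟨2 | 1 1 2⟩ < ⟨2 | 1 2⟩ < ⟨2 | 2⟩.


Primitive collections (13):

  {6,8}:  v_{6} + v_{8} = v_{3}  →  sig = ⟨2 | 1⟩
  {2,7}:  v_{2} + v_{7} = v_{3} + v_{5} + v_{9}  →  sig = ⟨2 | 1 1 1⟩
  {6,7}:  v_{6} + v_{7} = 2·v_{3} + v_{5} + v_{9} + v_{10}  →  sig = ⟨2 | 1 1 1 2⟩
  {1,6}:  v_{1} + v_{6} = 2·v_{3} + v_{9}  →  sig = ⟨2 | 1 2⟩
  {4,7}:  v_{4} + v_{7} = 2·v_{8} + v_{10}  →  sig = ⟨2 | 1 2⟩
  {2,8,10}:  v_{2} + v_{8} + v_{10} = 0  →  sig = ⟨3 | 0⟩
  {1,5,10}:  v_{1} + v_{5} + v_{10} = v_{7}  →  sig = ⟨3 | 1⟩
  {2,3,10}:  v_{2} + v_{3} + v_{10} = v_{6}  →  sig = ⟨3 | 1⟩
  {3,8,9}:  v_{3} + v_{8} + v_{9} = v_{1}  →  sig = ⟨3 | 1⟩
  {1,2,10}:  v_{1} + v_{2} + v_{10} = v_{3} + v_{9}  →  sig = ⟨3 | 1 1⟩
  {1,4,5}:  v_{1} + v_{4} + v_{5} = 2·v_{8}  →  sig = ⟨3 | 2⟩
  {4,5,6,9}:  v_{4} + v_{5} + v_{6} + v_{9} = 0  →  sig = ⟨4 | 0⟩
  {3,4,5,9}:  v_{3} + v_{4} + v_{5} + v_{9} = v_{8}  →  sig = ⟨4 | 1⟩

so the primitive-relation signature multiset is
[⟨2 | 1⟩, ⟨2 | 1 1 1⟩, ⟨2 | 1 1 1 2⟩, ⟨2 | 1 2⟩, ⟨2 | 1 2⟩, ⟨3 | 0⟩, ⟨3 | 1⟩, ⟨3 | 1⟩, ⟨3 | 1⟩, ⟨3 | 1 1⟩, ⟨3 | 2⟩, ⟨4 | 0⟩, ⟨4 | 1⟩]


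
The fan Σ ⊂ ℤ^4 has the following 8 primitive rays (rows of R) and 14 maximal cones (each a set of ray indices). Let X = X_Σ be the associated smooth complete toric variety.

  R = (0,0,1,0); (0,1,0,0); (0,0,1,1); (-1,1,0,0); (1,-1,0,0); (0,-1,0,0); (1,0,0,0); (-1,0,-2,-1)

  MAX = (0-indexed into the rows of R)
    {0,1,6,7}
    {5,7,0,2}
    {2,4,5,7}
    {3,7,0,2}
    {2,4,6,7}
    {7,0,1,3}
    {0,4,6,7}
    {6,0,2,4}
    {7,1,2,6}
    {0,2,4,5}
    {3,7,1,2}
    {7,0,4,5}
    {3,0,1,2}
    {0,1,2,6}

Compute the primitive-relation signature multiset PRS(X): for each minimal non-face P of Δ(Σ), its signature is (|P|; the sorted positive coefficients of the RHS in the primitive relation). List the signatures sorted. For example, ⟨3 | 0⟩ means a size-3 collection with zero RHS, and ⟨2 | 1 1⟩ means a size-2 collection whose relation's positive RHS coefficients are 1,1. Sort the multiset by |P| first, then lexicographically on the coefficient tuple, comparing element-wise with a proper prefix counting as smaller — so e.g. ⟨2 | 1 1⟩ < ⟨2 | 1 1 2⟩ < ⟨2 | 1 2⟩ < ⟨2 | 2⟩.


Σ has 9 primitive collections:

  P={1,5}:  v_{1} + v_{5} = 0  ⇒ sig = ⟨2 | 0⟩
  P={3,4}:  v_{3} + v_{4} = 0  ⇒ sig = ⟨2 | 0⟩
  P={1,4}:  v_{1} + v_{4} = v_{6}  ⇒ sig = ⟨2 | 1⟩
  P={3,6}:  v_{3} + v_{6} = v_{1}  ⇒ sig = ⟨2 | 1⟩
  P={5,6}:  v_{5} + v_{6} = v_{4}  ⇒ sig = ⟨2 | 1⟩
  P={3,5}:  v_{3} + v_{5} = v_{0} + v_{2} + v_{7}  ⇒ sig = ⟨2 | 1 1 1⟩
  P={0,2,6,7}:  v_{0} + v_{2} + v_{6} + v_{7} = 0  ⇒ sig = ⟨4 | 0⟩
  P={0,1,2,7}:  v_{0} + v_{1} + v_{2} + v_{7} = v_{3}  ⇒ sig = ⟨4 | 1⟩
  P={0,2,4,7}:  v_{0} + v_{2} + v_{4} + v_{7} = v_{5}  ⇒ sig = ⟨4 | 1⟩

Hence PRS(X_Σ) =
[⟨2 | 0⟩, ⟨2 | 0⟩, ⟨2 | 1⟩, ⟨2 | 1⟩, ⟨2 | 1⟩, ⟨2 | 1 1 1⟩, ⟨4 | 0⟩, ⟨4 | 1⟩, ⟨4 | 1⟩]


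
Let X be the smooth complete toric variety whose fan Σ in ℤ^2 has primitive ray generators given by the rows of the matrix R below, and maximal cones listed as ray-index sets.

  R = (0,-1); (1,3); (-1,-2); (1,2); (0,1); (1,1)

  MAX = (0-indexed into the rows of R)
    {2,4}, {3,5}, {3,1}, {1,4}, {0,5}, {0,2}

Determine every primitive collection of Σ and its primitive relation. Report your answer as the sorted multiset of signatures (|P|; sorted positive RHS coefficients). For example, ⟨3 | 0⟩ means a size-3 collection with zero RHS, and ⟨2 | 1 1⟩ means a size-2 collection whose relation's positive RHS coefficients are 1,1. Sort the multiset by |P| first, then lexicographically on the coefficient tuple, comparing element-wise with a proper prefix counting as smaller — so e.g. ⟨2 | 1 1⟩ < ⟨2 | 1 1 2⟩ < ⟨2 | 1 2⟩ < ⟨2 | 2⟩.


9 collections generate NE(X_Σ); each relation:

  P={0,4}:  v_{0} + v_{4} = 0  ⇒ sig = ⟨2 | 0⟩
  P={2,3}:  v_{2} + v_{3} = 0  ⇒ sig = ⟨2 | 0⟩
  P={0,1}:  v_{0} + v_{1} = v_{3}  ⇒ sig = ⟨2 | 1⟩
  P={0,3}:  v_{0} + v_{3} = v_{5}  ⇒ sig = ⟨2 | 1⟩
  P={1,2}:  v_{1} + v_{2} = v_{4}  ⇒ sig = ⟨2 | 1⟩
  P={2,5}:  v_{2} + v_{5} = v_{0}  ⇒ sig = ⟨2 | 1⟩
  P={3,4}:  v_{3} + v_{4} = v_{1}  ⇒ sig = ⟨2 | 1⟩
  P={4,5}:  v_{4} + v_{5} = v_{3}  ⇒ sig = ⟨2 | 1⟩
  P={1,5}:  v_{1} + v_{5} = 2·v_{3}  ⇒ sig = ⟨2 | 2⟩

Signatures (|P|; sorted positive RHS coefficients), sorted:
    ⟨2 | 0⟩
    ⟨2 | 0⟩
    ⟨2 | 1⟩
    ⟨2 | 1⟩
    ⟨2 | 1⟩
    ⟨2 | 1⟩
    ⟨2 | 1⟩
    ⟨2 | 1⟩
    ⟨2 | 2⟩


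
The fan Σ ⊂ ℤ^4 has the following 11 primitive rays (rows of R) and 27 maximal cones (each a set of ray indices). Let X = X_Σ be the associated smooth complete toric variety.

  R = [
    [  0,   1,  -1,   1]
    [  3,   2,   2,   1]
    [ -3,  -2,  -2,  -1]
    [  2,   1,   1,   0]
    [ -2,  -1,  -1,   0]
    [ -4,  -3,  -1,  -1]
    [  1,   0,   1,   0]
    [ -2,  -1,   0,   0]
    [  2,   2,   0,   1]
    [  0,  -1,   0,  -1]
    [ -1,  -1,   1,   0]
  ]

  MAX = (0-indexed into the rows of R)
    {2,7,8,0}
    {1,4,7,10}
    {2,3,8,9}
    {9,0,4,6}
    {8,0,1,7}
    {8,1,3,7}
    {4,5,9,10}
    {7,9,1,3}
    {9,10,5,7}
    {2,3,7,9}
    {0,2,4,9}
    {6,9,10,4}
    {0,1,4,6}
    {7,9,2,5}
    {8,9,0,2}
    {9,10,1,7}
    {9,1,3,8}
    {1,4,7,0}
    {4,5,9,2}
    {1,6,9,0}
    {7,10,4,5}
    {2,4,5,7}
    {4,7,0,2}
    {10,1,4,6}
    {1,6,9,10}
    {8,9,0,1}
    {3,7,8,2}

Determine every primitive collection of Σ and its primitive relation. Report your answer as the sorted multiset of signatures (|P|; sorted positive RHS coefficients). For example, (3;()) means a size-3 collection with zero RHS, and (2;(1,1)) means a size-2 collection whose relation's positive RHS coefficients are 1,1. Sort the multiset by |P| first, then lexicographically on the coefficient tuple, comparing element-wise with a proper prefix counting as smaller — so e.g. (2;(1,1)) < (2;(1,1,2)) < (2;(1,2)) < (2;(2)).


Δ(Σ) — 11 vertices, 21 min non-faces:

  {1,2}:  v_{1} + v_{2} = 0 — sig = (2;())
  {3,4}:  v_{3} + v_{4} = 0 — sig = (2;())
  {0,3}:  v_{0} + v_{3} = v_{8} — sig = (2;(1))
  {1,5}:  v_{1} + v_{5} = v_{10} — sig = (2;(1))
  {2,10}:  v_{2} + v_{10} = v_{5} — sig = (2;(1))
  {4,8}:  v_{4} + v_{8} = v_{0} — sig = (2;(1))
  {5,8}:  v_{5} + v_{8} = v_{4} — sig = (2;(1))
  {6,7}:  v_{6} + v_{7} = v_{10} — sig = (2;(1))
  {2,6}:  v_{2} + v_{6} = v_{4} + v_{9} — sig = (2;(1,1))
  {3,5}:  v_{3} + v_{5} = v_{7} + v_{9} — sig = (2;(1,1))
  {3,6}:  v_{3} + v_{6} = v_{1} + v_{9} — sig = (2;(1,1))
  {8,10}:  v_{8} + v_{10} = v_{1} + v_{4} — sig = (2;(1,1))
  {3,10}:  v_{3} + v_{10} = v_{1} + v_{7} + v_{9} — sig = (2;(1,1,1))
  {5,6}:  v_{5} + v_{6} = v_{4} + v_{9} + v_{10} — sig = (2;(1,1,1))
  {6,8}:  v_{6} + v_{8} = v_{0} + v_{1} + v_{9} — sig = (2;(1,1,1))
  {0,10}:  v_{0} + v_{10} = v_{1} + 2·v_{4} — sig = (2;(1,2))
  {0,5}:  v_{0} + v_{5} = 2·v_{4} — sig = (2;(2))
  {7,8,9}:  v_{7} + v_{8} + v_{9} = 0 — sig = (3;())
  {0,7,9}:  v_{0} + v_{7} + v_{9} = v_{4} — sig = (3;(1))
  {1,4,9}:  v_{1} + v_{4} + v_{9} = v_{6} — sig = (3;(1))
  {4,7,9}:  v_{4} + v_{7} + v_{9} = v_{5} — sig = (3;(1))

Hence PRS(X_Σ) =
    (2;())
    (2;())
    (2;(1))
    (2;(1))
    (2;(1))
    (2;(1))
    (2;(1))
    (2;(1))
    (2;(1,1))
    (2;(1,1))
    (2;(1,1))
    (2;(1,1))
    (2;(1,1,1))
    (2;(1,1,1))
    (2;(1,1,1))
    (2;(1,2))
    (2;(2))
    (3;())
    (3;(1))
    (3;(1))
    (3;(1))


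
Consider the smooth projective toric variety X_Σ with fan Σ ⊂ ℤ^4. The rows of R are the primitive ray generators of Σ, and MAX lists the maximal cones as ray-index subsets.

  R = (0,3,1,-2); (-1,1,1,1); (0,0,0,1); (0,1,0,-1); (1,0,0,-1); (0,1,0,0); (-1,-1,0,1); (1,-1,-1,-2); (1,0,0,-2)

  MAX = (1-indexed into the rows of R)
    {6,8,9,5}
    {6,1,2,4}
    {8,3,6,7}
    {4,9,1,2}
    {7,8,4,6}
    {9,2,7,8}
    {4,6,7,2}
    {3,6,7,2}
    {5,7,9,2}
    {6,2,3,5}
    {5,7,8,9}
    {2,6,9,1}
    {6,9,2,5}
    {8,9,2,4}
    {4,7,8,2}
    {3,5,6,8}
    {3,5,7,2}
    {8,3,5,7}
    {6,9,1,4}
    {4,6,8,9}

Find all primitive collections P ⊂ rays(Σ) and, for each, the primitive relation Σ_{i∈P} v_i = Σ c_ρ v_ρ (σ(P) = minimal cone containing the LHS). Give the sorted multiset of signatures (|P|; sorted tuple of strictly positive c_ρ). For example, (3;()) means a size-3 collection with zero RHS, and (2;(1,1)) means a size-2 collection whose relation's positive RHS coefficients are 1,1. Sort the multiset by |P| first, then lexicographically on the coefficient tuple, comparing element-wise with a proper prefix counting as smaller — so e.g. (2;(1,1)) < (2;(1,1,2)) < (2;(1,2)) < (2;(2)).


The 14 primitive collections of Σ (r=9, n=4):

  {3,4}:  v_{3} + v_{4} = v_{6}  ⇒ sig = (2;(1))
  {3,9}:  v_{3} + v_{9} = v_{5}  ⇒ sig = (2;(1))
  {4,5}:  v_{4} + v_{5} = v_{6} + v_{9}  ⇒ sig = (2;(1,1))
  {1,3}:  v_{1} + v_{3} = v_{2} + 2·v_{6} + v_{9}  ⇒ sig = (2;(1,1,2))
  {1,7}:  v_{1} + v_{7} = 2·v_{2} + v_{4} + v_{8}  ⇒ sig = (2;(1,1,2))
  {1,8}:  v_{1} + v_{8} = 2·v_{4} + v_{9}  ⇒ sig = (2;(1,2))
  {1,5}:  v_{1} + v_{5} = v_{2} + 2·v_{6} + 2·v_{9}  ⇒ sig = (2;(1,2,2))
  {2,3,8}:  v_{2} + v_{3} + v_{8} = 0  ⇒ sig = (3;())
  {5,6,7}:  v_{5} + v_{6} + v_{7} = 0  ⇒ sig = (3;())
  {2,5,8}:  v_{2} + v_{5} + v_{8} = v_{9}  ⇒ sig = (3;(1))
  {2,6,8}:  v_{2} + v_{6} + v_{8} = v_{4}  ⇒ sig = (3;(1))
  {6,7,9}:  v_{6} + v_{7} + v_{9} = v_{2} + v_{8}  ⇒ sig = (3;(1,1))
  {4,7,9}:  v_{4} + v_{7} + v_{9} = 2·v_{2} + 2·v_{8}  ⇒ sig = (3;(2,2))
  {2,4,6,9}:  v_{2} + v_{4} + v_{6} + v_{9} = v_{1}  ⇒ sig = (4;(1))

Signatures (|P|; sorted positive RHS coefficients), sorted:
    (2;(1))
    (2;(1))
    (2;(1,1))
    (2;(1,1,2))
    (2;(1,1,2))
    (2;(1,2))
    (2;(1,2,2))
    (3;())
    (3;())
    (3;(1))
    (3;(1))
    (3;(1,1))
    (3;(2,2))
    (4;(1))


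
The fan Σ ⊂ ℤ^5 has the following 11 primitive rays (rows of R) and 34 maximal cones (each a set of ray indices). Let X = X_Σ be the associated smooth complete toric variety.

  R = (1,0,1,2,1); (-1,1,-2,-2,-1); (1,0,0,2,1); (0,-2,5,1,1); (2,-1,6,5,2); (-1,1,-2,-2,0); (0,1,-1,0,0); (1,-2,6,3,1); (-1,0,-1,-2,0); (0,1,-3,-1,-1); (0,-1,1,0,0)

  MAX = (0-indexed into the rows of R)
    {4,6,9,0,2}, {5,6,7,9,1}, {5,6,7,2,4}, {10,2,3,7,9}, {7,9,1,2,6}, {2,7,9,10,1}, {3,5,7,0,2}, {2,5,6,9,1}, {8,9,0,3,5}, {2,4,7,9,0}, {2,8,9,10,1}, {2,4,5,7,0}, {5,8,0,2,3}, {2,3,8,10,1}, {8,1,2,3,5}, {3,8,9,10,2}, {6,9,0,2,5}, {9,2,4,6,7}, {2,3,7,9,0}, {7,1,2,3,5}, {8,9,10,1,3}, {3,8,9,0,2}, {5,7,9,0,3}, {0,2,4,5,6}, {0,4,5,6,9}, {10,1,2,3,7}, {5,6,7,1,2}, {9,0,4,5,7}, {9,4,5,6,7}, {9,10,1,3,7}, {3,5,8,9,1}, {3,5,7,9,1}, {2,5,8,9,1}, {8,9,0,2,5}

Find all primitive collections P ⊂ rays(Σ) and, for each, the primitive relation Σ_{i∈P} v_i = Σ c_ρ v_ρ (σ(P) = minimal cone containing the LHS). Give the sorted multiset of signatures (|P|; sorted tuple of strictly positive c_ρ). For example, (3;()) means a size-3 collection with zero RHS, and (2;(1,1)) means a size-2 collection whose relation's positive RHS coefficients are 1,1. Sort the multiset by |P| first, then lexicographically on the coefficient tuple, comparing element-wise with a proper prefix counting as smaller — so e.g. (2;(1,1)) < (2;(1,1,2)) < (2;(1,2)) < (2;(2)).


Δ(Σ) — 11 vertices, 16 min non-faces:

  P={6,10}:  v_{6} + v_{10} = 0 ; sig = (2;())
  P={0,1}:  v_{0} + v_{1} = v_{6} ; sig = (2;(1))
  P={5,10}:  v_{5} + v_{10} = v_{8} ; sig = (2;(1))
  P={6,8}:  v_{6} + v_{8} = v_{5} ; sig = (2;(1))
  P={7,8}:  v_{7} + v_{8} = v_{3} ; sig = (2;(1))
  P={3,6}:  v_{3} + v_{6} = v_{5} + v_{7} ; sig = (2;(1,1))
  P={4,10}:  v_{4} + v_{10} = v_{0} + v_{7} ; sig = (2;(1,1))
  P={0,10}:  v_{0} + v_{10} = v_{2} + v_{3} + v_{9} ; sig = (2;(1,1,1))
  P={4,8}:  v_{4} + v_{8} = v_{0} + v_{5} + v_{7} ; sig = (2;(1,1,1))
  P={3,4}:  v_{3} + v_{4} = v_{0} + v_{5} + 2·v_{7} ; sig = (2;(1,1,2))
  P={1,4}:  v_{1} + v_{4} = 2·v_{6} + v_{7} ; sig = (2;(1,2))
  P={0,6,7}:  v_{0} + v_{6} + v_{7} = v_{4} ; sig = (3;(1))
  P={1,2,3,9}:  v_{1} + v_{2} + v_{3} + v_{9} = 0 ; sig = (4;())
  P={2,5,7,9}:  v_{2} + v_{5} + v_{7} + v_{9} = v_{0} ; sig = (4;(1))
  P={2,3,5,9}:  v_{2} + v_{3} + v_{5} + v_{9} = v_{0} + v_{8} ; sig = (4;(1,1))
  P={2,4,5,9}:  v_{2} + v_{4} + v_{5} + v_{9} = 2·v_{0} + v_{6} ; sig = (4;(1,2))

Hence PRS(X_Σ) =
    |P|=2: 11 collections, coeffs (), (1), (1), (1), (1), (1,1), (1,1), (1,1,1), (1,1,1), (1,1,2), (1,2)
    |P|=3: 1 collection, coeffs (1)
    |P|=4: 4 collections, coeffs (), (1), (1,1), (1,2)


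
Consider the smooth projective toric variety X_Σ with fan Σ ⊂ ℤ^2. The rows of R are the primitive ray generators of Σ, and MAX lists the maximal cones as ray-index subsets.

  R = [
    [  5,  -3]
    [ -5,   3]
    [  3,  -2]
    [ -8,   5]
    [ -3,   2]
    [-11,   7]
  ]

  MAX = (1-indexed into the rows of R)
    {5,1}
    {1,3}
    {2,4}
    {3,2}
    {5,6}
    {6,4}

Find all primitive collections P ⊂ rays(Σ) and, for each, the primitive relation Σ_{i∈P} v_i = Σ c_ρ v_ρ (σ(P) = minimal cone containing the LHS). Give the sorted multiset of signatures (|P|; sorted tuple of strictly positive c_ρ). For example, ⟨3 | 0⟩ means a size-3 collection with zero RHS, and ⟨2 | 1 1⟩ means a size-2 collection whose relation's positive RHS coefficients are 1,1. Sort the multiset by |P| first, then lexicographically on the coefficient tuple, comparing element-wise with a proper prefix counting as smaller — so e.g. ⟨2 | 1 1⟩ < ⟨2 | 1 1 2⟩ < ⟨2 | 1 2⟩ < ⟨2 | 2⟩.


Primitive collections (9):

  P={1,2}:  v_{1} + v_{2} = 0  ⇒ sig = ⟨2 | 0⟩
  P={3,5}:  v_{3} + v_{5} = 0  ⇒ sig = ⟨2 | 0⟩
  P={1,4}:  v_{1} + v_{4} = v_{5}  ⇒ sig = ⟨2 | 1⟩
  P={2,5}:  v_{2} + v_{5} = v_{4}  ⇒ sig = ⟨2 | 1⟩
  P={3,4}:  v_{3} + v_{4} = v_{2}  ⇒ sig = ⟨2 | 1⟩
  P={3,6}:  v_{3} + v_{6} = v_{4}  ⇒ sig = ⟨2 | 1⟩
  P={4,5}:  v_{4} + v_{5} = v_{6}  ⇒ sig = ⟨2 | 1⟩
  P={1,6}:  v_{1} + v_{6} = 2·v_{5}  ⇒ sig = ⟨2 | 2⟩
  P={2,6}:  v_{2} + v_{6} = 2·v_{4}  ⇒ sig = ⟨2 | 2⟩

Signatures (|P|; sorted positive RHS coefficients), sorted:
[⟨2 | 0⟩, ⟨2 | 0⟩, ⟨2 | 1⟩, ⟨2 | 1⟩, ⟨2 | 1⟩, ⟨2 | 1⟩, ⟨2 | 1⟩, ⟨2 | 2⟩, ⟨2 | 2⟩]


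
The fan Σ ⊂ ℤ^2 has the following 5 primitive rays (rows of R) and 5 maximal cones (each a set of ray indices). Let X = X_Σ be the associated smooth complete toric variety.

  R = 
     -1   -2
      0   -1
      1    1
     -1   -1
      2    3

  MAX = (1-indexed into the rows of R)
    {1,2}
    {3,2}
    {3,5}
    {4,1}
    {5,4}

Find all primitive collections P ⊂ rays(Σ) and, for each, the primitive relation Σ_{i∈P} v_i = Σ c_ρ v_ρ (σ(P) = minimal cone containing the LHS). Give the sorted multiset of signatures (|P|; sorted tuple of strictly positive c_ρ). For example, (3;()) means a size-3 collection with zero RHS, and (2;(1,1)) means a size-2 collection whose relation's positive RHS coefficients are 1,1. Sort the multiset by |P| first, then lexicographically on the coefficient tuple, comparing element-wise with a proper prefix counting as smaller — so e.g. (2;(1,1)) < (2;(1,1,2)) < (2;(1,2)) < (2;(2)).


Σ has 5 primitive collections:

  {3,4}:  v_{3} + v_{4} = 0 — sig = (2;())
  {1,3}:  v_{1} + v_{3} = v_{2} — sig = (2;(1))
  {1,5}:  v_{1} + v_{5} = v_{3} — sig = (2;(1))
  {2,4}:  v_{2} + v_{4} = v_{1} — sig = (2;(1))
  {2,5}:  v_{2} + v_{5} = 2·v_{3} — sig = (2;(2))

Hence PRS(X_Σ) =
    (2;())
    (2;(1))
    (2;(1))
    (2;(1))
    (2;(2))


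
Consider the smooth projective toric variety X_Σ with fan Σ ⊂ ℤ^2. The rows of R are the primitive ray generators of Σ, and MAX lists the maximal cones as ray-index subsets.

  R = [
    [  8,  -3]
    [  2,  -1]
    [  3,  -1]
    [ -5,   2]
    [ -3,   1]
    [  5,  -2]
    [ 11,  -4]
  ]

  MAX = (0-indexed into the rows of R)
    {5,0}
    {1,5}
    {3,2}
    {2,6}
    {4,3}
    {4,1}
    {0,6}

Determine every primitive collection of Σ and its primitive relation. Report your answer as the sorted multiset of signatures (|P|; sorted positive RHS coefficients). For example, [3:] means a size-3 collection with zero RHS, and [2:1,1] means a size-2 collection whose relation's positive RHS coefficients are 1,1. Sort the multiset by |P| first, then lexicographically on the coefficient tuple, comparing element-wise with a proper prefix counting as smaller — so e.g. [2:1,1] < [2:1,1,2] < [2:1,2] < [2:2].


Δ(Σ) — 7 vertices, 14 min non-faces:

  P = {2,4}:  v_{2} + v_{4} = 0  ⟹  sig = [2:]
  P = {3,5}:  v_{3} + v_{5} = 0  ⟹  sig = [2:]
  P = {0,2}:  v_{0} + v_{2} = v_{6}  ⟹  sig = [2:1]
  P = {0,3}:  v_{0} + v_{3} = v_{2}  ⟹  sig = [2:1]
  P = {0,4}:  v_{0} + v_{4} = v_{5}  ⟹  sig = [2:1]
  P = {1,2}:  v_{1} + v_{2} = v_{5}  ⟹  sig = [2:1]
  P = {1,3}:  v_{1} + v_{3} = v_{4}  ⟹  sig = [2:1]
  P = {2,5}:  v_{2} + v_{5} = v_{0}  ⟹  sig = [2:1]
  P = {4,5}:  v_{4} + v_{5} = v_{1}  ⟹  sig = [2:1]
  P = {4,6}:  v_{4} + v_{6} = v_{0}  ⟹  sig = [2:1]
  P = {1,6}:  v_{1} + v_{6} = v_{0} + v_{5}  ⟹  sig = [2:1,1]
  P = {0,1}:  v_{0} + v_{1} = 2·v_{5}  ⟹  sig = [2:2]
  P = {3,6}:  v_{3} + v_{6} = 2·v_{2}  ⟹  sig = [2:2]
  P = {5,6}:  v_{5} + v_{6} = 2·v_{0}  ⟹  sig = [2:2]

Signatures (|P|; sorted positive RHS coefficients), sorted:
    |P|=2: 14 collections, coeffs (), (), (1), (1), (1), (1), (1), (1), (1), (1), (1,1), (2), (2), (2)


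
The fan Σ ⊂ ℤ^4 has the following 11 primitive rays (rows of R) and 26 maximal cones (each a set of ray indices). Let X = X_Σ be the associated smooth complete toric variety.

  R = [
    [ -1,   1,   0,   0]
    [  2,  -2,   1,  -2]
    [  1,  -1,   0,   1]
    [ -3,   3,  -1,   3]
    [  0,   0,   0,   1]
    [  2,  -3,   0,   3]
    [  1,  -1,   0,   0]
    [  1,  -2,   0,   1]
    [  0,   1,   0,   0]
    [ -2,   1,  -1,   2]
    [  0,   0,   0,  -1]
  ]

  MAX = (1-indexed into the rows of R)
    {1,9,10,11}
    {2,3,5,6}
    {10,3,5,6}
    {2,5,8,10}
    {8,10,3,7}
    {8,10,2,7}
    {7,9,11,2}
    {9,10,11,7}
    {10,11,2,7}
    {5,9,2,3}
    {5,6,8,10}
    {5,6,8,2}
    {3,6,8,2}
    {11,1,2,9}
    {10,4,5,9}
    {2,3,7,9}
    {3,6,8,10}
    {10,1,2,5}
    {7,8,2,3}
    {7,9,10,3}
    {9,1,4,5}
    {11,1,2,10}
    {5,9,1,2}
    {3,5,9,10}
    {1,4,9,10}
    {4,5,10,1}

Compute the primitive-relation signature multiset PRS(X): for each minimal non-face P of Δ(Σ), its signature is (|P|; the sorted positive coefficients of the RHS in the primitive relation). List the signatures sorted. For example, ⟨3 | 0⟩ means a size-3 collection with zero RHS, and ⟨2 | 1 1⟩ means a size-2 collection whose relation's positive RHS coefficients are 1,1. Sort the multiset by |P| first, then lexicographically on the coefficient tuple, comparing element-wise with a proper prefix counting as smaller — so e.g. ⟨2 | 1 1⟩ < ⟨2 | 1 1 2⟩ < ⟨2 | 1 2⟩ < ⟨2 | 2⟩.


Δ(Σ) — 11 vertices, 23 min non-faces:

  P = {1,7}:  v_{1} + v_{7} = 0  →  sig = ⟨2 | 0⟩
  P = {5,11}:  v_{5} + v_{11} = 0  →  sig = ⟨2 | 0⟩
  P = {1,3}:  v_{1} + v_{3} = v_{5}  →  sig = ⟨2 | 1⟩
  P = {3,11}:  v_{3} + v_{11} = v_{7}  →  sig = ⟨2 | 1⟩
  P = {5,7}:  v_{5} + v_{7} = v_{3}  →  sig = ⟨2 | 1⟩
  P = {8,9}:  v_{8} + v_{9} = v_{3}  →  sig = ⟨2 | 1⟩
  P = {2,4}:  v_{2} + v_{4} = v_{1} + v_{5}  →  sig = ⟨2 | 1 1⟩
  P = {6,11}:  v_{6} + v_{11} = v_{3} + v_{8}  →  sig = ⟨2 | 1 1⟩
  P = {1,8}:  v_{1} + v_{8} = v_{2} + v_{5} + v_{10}  →  sig = ⟨2 | 1 1 1⟩
  P = {4,7}:  v_{4} + v_{7} = v_{5} + v_{9} + v_{10}  →  sig = ⟨2 | 1 1 1⟩
  P = {4,11}:  v_{4} + v_{11} = v_{1} + v_{9} + v_{10}  →  sig = ⟨2 | 1 1 1⟩
  P = {8,11}:  v_{8} + v_{11} = v_{2} + v_{7} + v_{10}  →  sig = ⟨2 | 1 1 1⟩
  P = {3,4}:  v_{3} + v_{4} = 2·v_{5} + v_{9} + v_{10}  →  sig = ⟨2 | 1 1 2⟩
  P = {4,6}:  v_{4} + v_{6} = v_{3} + 3·v_{5} + v_{10}  →  sig = ⟨2 | 1 1 3⟩
  P = {1,6}:  v_{1} + v_{6} = 2·v_{5} + v_{8}  →  sig = ⟨2 | 1 2⟩
  P = {4,8}:  v_{4} + v_{8} = 2·v_{5} + v_{10}  →  sig = ⟨2 | 1 2⟩
  P = {6,7}:  v_{6} + v_{7} = 2·v_{3} + v_{8}  →  sig = ⟨2 | 1 2⟩
  P = {6,9}:  v_{6} + v_{9} = 2·v_{3} + v_{5}  →  sig = ⟨2 | 1 2⟩
  P = {2,9,10}:  v_{2} + v_{9} + v_{10} = 0  →  sig = ⟨3 | 0⟩
  P = {2,3,10}:  v_{2} + v_{3} + v_{10} = v_{8}  →  sig = ⟨3 | 1⟩
  P = {3,5,8}:  v_{3} + v_{5} + v_{8} = v_{6}  →  sig = ⟨3 | 1⟩
  P = {2,6,10}:  v_{2} + v_{6} + v_{10} = v_{5} + 2·v_{8}  →  sig = ⟨3 | 1 2⟩
  P = {1,5,9,10}:  v_{1} + v_{5} + v_{9} + v_{10} = v_{4}  →  sig = ⟨4 | 1⟩

Signatures (|P|; sorted positive RHS coefficients), sorted:
    ⟨2 | 0⟩
    ⟨2 | 0⟩
    ⟨2 | 1⟩
    ⟨2 | 1⟩
    ⟨2 | 1⟩
    ⟨2 | 1⟩
    ⟨2 | 1 1⟩
    ⟨2 | 1 1⟩
    ⟨2 | 1 1 1⟩
    ⟨2 | 1 1 1⟩
    ⟨2 | 1 1 1⟩
    ⟨2 | 1 1 1⟩
    ⟨2 | 1 1 2⟩
    ⟨2 | 1 1 3⟩
    ⟨2 | 1 2⟩
    ⟨2 | 1 2⟩
    ⟨2 | 1 2⟩
    ⟨2 | 1 2⟩
    ⟨3 | 0⟩
    ⟨3 | 1⟩
    ⟨3 | 1⟩
    ⟨3 | 1 2⟩
    ⟨4 | 1⟩


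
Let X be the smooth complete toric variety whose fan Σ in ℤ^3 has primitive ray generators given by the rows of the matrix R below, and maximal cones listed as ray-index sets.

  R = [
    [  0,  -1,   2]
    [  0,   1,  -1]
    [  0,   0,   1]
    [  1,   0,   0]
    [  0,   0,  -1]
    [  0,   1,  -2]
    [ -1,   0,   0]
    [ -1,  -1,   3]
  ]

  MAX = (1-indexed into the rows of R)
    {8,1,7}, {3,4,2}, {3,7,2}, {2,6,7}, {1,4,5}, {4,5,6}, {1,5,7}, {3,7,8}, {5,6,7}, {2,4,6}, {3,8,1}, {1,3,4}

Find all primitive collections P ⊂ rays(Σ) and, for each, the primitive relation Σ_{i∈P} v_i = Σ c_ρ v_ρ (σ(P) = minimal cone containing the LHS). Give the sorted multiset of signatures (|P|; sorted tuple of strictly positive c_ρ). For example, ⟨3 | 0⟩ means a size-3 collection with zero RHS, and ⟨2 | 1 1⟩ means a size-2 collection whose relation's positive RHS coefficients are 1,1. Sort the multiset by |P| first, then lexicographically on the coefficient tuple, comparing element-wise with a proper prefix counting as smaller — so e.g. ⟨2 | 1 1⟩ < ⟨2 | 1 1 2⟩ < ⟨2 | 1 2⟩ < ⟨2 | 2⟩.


Δ(Σ) — 8 vertices, 11 min non-faces:

  {1,6}:  v_{1} + v_{6} = 0  so sig = ⟨2 | 0⟩
  {3,5}:  v_{3} + v_{5} = 0  so sig = ⟨2 | 0⟩
  {4,7}:  v_{4} + v_{7} = 0  so sig = ⟨2 | 0⟩
  {1,2}:  v_{1} + v_{2} = v_{3}  so sig = ⟨2 | 1⟩
  {2,5}:  v_{2} + v_{5} = v_{6}  so sig = ⟨2 | 1⟩
  {3,6}:  v_{3} + v_{6} = v_{2}  so sig = ⟨2 | 1⟩
  {4,8}:  v_{4} + v_{8} = v_{1} + v_{3}  so sig = ⟨2 | 1 1⟩
  {5,8}:  v_{5} + v_{8} = v_{1} + v_{7}  so sig = ⟨2 | 1 1⟩
  {6,8}:  v_{6} + v_{8} = v_{3} + v_{7}  so sig = ⟨2 | 1 1⟩
  {2,8}:  v_{2} + v_{8} = 2·v_{3} + v_{7}  so sig = ⟨2 | 1 2⟩
  {1,3,7}:  v_{1} + v_{3} + v_{7} = v_{8}  so sig = ⟨3 | 1⟩

Signatures (|P|; sorted positive RHS coefficients), sorted:
[⟨2 | 0⟩, ⟨2 | 0⟩, ⟨2 | 0⟩, ⟨2 | 1⟩, ⟨2 | 1⟩, ⟨2 | 1⟩, ⟨2 | 1 1⟩, ⟨2 | 1 1⟩, ⟨2 | 1 1⟩, ⟨2 | 1 2⟩, ⟨3 | 1⟩]


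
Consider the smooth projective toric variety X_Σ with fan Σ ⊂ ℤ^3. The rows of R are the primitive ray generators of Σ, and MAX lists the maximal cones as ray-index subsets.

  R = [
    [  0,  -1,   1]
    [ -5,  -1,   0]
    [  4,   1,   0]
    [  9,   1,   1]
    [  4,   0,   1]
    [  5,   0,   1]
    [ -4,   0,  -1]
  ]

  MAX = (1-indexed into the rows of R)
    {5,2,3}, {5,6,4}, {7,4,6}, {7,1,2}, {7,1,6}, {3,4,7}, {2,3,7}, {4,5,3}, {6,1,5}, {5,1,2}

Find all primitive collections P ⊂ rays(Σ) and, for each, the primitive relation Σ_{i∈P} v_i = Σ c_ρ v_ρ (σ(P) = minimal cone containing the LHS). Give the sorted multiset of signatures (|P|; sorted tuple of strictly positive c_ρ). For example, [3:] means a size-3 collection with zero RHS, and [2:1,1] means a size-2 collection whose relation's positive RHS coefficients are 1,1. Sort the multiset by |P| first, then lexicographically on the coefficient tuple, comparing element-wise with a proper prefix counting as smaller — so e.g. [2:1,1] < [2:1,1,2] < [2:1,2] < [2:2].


6 minimal non-faces of Δ(Σ) (on 7 rays):

  P={5,7}:  v_{5} + v_{7} = 0  so sig = [2:]
  P={1,3}:  v_{1} + v_{3} = v_{5}  so sig = [2:1]
  P={2,4}:  v_{2} + v_{4} = v_{5}  so sig = [2:1]
  P={2,6}:  v_{2} + v_{6} = v_{1}  so sig = [2:1]
  P={3,6}:  v_{3} + v_{6} = v_{4}  so sig = [2:1]
  P={1,4}:  v_{1} + v_{4} = v_{5} + v_{6}  so sig = [2:1,1]

Signatures (|P|; sorted positive RHS coefficients), sorted:
[[2:], [2:1], [2:1], [2:1], [2:1], [2:1,1]]


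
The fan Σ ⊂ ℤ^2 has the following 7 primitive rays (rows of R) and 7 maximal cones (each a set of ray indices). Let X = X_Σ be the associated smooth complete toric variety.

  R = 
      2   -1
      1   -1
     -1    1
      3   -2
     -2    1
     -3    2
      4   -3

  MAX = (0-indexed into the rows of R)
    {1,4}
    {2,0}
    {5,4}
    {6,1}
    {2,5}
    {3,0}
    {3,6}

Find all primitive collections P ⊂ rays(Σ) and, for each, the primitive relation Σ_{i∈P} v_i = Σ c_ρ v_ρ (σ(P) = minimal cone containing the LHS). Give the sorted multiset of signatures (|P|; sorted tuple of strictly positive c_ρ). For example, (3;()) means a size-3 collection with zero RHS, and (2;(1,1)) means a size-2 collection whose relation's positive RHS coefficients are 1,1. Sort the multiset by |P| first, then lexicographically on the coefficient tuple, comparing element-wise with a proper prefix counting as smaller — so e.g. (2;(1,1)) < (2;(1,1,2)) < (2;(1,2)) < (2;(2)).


The 14 primitive collections of Σ (r=7, n=2):

  P={0,4}:  v_{0} + v_{4} = 0 — sig = (2;())
  P={1,2}:  v_{1} + v_{2} = 0 — sig = (2;())
  P={3,5}:  v_{3} + v_{5} = 0 — sig = (2;())
  P={0,1}:  v_{0} + v_{1} = v_{3} — sig = (2;(1))
  P={0,5}:  v_{0} + v_{5} = v_{2} — sig = (2;(1))
  P={1,3}:  v_{1} + v_{3} = v_{6} — sig = (2;(1))
  P={1,5}:  v_{1} + v_{5} = v_{4} — sig = (2;(1))
  P={2,3}:  v_{2} + v_{3} = v_{0} — sig = (2;(1))
  P={2,4}:  v_{2} + v_{4} = v_{5} — sig = (2;(1))
  P={2,6}:  v_{2} + v_{6} = v_{3} — sig = (2;(1))
  P={3,4}:  v_{3} + v_{4} = v_{1} — sig = (2;(1))
  P={5,6}:  v_{5} + v_{6} = v_{1} — sig = (2;(1))
  P={0,6}:  v_{0} + v_{6} = 2·v_{3} — sig = (2;(2))
  P={4,6}:  v_{4} + v_{6} = 2·v_{1} — sig = (2;(2))

so the primitive-relation signature multiset is
{ (2;()) ×3,  (2;(1)) ×9,  (2;(2)) ×2 }


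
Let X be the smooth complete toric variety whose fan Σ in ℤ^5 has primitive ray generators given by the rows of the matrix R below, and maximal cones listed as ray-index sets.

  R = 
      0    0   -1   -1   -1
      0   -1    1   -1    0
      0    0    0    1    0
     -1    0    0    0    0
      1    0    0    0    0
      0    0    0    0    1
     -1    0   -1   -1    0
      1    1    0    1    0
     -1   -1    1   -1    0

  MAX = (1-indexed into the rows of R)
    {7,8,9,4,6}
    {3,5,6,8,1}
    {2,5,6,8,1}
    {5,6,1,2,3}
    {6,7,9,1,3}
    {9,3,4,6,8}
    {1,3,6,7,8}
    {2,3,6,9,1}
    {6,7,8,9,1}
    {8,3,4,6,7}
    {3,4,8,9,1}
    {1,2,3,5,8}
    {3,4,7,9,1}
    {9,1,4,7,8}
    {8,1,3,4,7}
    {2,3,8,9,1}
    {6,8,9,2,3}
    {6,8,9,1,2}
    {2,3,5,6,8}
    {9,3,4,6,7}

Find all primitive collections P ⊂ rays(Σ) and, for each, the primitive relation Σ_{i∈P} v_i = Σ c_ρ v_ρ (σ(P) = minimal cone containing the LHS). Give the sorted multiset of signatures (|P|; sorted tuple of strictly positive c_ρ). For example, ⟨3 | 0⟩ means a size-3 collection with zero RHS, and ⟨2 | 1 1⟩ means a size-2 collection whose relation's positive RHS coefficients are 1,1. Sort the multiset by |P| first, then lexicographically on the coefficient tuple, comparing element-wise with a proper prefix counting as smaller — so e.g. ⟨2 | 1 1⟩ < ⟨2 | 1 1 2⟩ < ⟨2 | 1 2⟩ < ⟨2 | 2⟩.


|primitive collections| = 9. Relations:

  • {4,5}:  v_{4} + v_{5} = 0 — sig = ⟨2 | 0⟩
  • {2,4}:  v_{2} + v_{4} = v_{9} — sig = ⟨2 | 1⟩
  • {5,9}:  v_{5} + v_{9} = v_{2} — sig = ⟨2 | 1⟩
  • {5,7}:  v_{5} + v_{7} = v_{1} + v_{6} — sig = ⟨2 | 1 1⟩
  • {2,7}:  v_{2} + v_{7} = v_{1} + v_{6} + v_{9} — sig = ⟨2 | 1 1 1⟩
  • {1,4,6}:  v_{1} + v_{4} + v_{6} = v_{7} — sig = ⟨3 | 1⟩
  • {3,7,8,9}:  v_{3} + v_{7} + v_{8} + v_{9} = v_{4} — sig = ⟨4 | 1⟩
  • {1,3,6,8,9}:  v_{1} + v_{3} + v_{6} + v_{8} + v_{9} = 0 — sig = ⟨5 | 0⟩
  • {1,2,3,6,8}:  v_{1} + v_{2} + v_{3} + v_{6} + v_{8} = v_{5} — sig = ⟨5 | 1⟩

Signatures (|P|; sorted positive RHS coefficients), sorted:
    ⟨2 | 0⟩
    ⟨2 | 1⟩
    ⟨2 | 1⟩
    ⟨2 | 1 1⟩
    ⟨2 | 1 1 1⟩
    ⟨3 | 1⟩
    ⟨4 | 1⟩
    ⟨5 | 0⟩
    ⟨5 | 1⟩


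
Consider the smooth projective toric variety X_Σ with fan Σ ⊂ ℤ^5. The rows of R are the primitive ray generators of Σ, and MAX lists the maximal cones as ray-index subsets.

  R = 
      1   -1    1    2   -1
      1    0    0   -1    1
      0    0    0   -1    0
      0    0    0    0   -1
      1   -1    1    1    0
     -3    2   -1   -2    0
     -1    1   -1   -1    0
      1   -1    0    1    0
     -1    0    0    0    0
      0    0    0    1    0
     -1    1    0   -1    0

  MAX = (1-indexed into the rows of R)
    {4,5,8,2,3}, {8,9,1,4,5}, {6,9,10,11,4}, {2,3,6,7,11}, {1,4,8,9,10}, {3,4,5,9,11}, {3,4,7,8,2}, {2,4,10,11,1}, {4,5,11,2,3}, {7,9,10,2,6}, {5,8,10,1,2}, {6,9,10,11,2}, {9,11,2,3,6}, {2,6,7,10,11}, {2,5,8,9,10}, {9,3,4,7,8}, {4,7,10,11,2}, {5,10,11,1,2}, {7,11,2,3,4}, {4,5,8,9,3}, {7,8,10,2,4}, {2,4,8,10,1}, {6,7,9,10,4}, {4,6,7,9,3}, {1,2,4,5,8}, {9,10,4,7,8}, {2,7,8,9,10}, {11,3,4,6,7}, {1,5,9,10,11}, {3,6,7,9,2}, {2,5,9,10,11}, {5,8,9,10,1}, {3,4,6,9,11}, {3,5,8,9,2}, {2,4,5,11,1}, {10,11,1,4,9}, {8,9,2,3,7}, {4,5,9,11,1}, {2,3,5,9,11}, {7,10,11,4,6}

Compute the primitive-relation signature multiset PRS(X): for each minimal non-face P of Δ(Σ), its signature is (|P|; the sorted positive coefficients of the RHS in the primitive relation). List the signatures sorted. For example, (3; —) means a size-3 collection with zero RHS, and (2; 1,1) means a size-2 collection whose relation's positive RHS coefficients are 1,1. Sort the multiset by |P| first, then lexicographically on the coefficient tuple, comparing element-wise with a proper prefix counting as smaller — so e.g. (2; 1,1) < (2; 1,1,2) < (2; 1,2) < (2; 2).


The 13 primitive collections of Σ (r=11, n=5):

  • {3,10}:  v_{3} + v_{10} = 0  so sig = (2; —)
  • {5,7}:  v_{5} + v_{7} = 0  so sig = (2; —)
  • {8,11}:  v_{8} + v_{11} = 0  so sig = (2; —)
  • {1,3}:  v_{1} + v_{3} = v_{4} + v_{5}  so sig = (2; 1,1)
  • {1,7}:  v_{1} + v_{7} = v_{4} + v_{10}  so sig = (2; 1,1)
  • {5,6}:  v_{5} + v_{6} = v_{9} + v_{11}  so sig = (2; 1,1)
  • {6,8}:  v_{6} + v_{8} = v_{7} + v_{9}  so sig = (2; 1,1)
  • {1,6}:  v_{1} + v_{6} = v_{4} + v_{9} + v_{10} + v_{11}  so sig = (2; 1,1,1,1)
  • {1,2,9}:  v_{1} + v_{2} + v_{9} = v_{5}  so sig = (3; 1)
  • {2,4,9}:  v_{2} + v_{4} + v_{9} = v_{3}  so sig = (3; 1)
  • {4,5,10}:  v_{4} + v_{5} + v_{10} = v_{1}  so sig = (3; 1)
  • {7,9,11}:  v_{7} + v_{9} + v_{11} = v_{6}  so sig = (3; 1)
  • {2,4,6}:  v_{2} + v_{4} + v_{6} = v_{3} + v_{7} + v_{11}  so sig = (3; 1,1,1)

Signatures (|P|; sorted positive RHS coefficients), sorted:
    |P|=2: 8 collections, coeffs (), (), (), (1,1), (1,1), (1,1), (1,1), (1,1,1,1)
    |P|=3: 5 collections, coeffs (1), (1), (1), (1), (1,1,1)


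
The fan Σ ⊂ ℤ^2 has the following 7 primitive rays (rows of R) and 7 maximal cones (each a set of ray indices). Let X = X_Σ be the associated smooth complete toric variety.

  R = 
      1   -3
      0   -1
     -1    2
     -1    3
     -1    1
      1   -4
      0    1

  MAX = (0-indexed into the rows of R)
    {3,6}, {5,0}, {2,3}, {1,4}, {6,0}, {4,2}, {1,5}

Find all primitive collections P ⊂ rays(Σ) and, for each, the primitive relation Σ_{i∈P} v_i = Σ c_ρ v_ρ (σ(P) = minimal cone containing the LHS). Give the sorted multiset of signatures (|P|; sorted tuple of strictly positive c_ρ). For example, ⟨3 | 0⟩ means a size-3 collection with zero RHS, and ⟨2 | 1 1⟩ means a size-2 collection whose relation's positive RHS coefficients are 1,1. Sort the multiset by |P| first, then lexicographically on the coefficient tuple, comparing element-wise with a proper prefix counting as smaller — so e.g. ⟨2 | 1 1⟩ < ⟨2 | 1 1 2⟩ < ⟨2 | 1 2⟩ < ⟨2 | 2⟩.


Σ has 14 primitive collections:

  P = {0,3}:  v_{0} + v_{3} = 0 — sig = ⟨2 | 0⟩
  P = {1,6}:  v_{1} + v_{6} = 0 — sig = ⟨2 | 0⟩
  P = {0,1}:  v_{0} + v_{1} = v_{5} — sig = ⟨2 | 1⟩
  P = {0,2}:  v_{0} + v_{2} = v_{1} — sig = ⟨2 | 1⟩
  P = {1,2}:  v_{1} + v_{2} = v_{4} — sig = ⟨2 | 1⟩
  P = {1,3}:  v_{1} + v_{3} = v_{2} — sig = ⟨2 | 1⟩
  P = {2,6}:  v_{2} + v_{6} = v_{3} — sig = ⟨2 | 1⟩
  P = {3,5}:  v_{3} + v_{5} = v_{1} — sig = ⟨2 | 1⟩
  P = {4,6}:  v_{4} + v_{6} = v_{2} — sig = ⟨2 | 1⟩
  P = {5,6}:  v_{5} + v_{6} = v_{0} — sig = ⟨2 | 1⟩
  P = {0,4}:  v_{0} + v_{4} = 2·v_{1} — sig = ⟨2 | 2⟩
  P = {2,5}:  v_{2} + v_{5} = 2·v_{1} — sig = ⟨2 | 2⟩
  P = {3,4}:  v_{3} + v_{4} = 2·v_{2} — sig = ⟨2 | 2⟩
  P = {4,5}:  v_{4} + v_{5} = 3·v_{1} — sig = ⟨2 | 3⟩

Sorted signature multiset PRS(X):
    |P|=2: 14 collections, coeffs (), (), (1), (1), (1), (1), (1), (1), (1), (1), (2), (2), (2), (3)


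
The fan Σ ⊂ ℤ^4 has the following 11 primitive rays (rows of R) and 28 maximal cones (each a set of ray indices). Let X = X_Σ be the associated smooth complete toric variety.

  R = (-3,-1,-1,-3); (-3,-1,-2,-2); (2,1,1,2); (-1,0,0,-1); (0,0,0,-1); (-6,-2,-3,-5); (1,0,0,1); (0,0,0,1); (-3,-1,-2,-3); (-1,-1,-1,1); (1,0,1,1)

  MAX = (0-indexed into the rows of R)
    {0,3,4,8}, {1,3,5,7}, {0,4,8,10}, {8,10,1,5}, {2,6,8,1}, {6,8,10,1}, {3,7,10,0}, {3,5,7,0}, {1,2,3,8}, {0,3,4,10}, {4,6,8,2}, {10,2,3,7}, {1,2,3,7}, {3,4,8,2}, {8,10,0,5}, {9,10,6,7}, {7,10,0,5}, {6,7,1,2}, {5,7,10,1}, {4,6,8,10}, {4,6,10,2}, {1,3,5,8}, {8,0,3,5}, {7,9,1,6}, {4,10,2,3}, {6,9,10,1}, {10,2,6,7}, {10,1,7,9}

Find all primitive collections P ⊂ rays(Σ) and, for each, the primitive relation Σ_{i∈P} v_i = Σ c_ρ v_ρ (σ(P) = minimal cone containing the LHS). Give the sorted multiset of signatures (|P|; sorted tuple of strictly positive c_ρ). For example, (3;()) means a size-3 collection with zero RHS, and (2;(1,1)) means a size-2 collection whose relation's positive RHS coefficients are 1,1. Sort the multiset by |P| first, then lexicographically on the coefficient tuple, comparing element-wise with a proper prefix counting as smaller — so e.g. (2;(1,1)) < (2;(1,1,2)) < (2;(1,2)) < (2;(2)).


Σ has 22 primitive collections:

  • {3,6}:  v_{3} + v_{6} = 0  ⟹  sig = (2;())
  • {4,7}:  v_{4} + v_{7} = 0  ⟹  sig = (2;())
  • {0,1}:  v_{0} + v_{1} = v_{5}  ⟹  sig = (2;(1))
  • {0,2}:  v_{0} + v_{2} = v_{3}  ⟹  sig = (2;(1))
  • {1,4}:  v_{1} + v_{4} = v_{8}  ⟹  sig = (2;(1))
  • {7,8}:  v_{7} + v_{8} = v_{1}  ⟹  sig = (2;(1))
  • {0,6}:  v_{0} + v_{6} = v_{8} + v_{10}  ⟹  sig = (2;(1,1))
  • {2,5}:  v_{2} + v_{5} = v_{1} + v_{3}  ⟹  sig = (2;(1,1))
  • {4,5}:  v_{4} + v_{5} = v_{0} + v_{8}  ⟹  sig = (2;(1,1))
  • {3,9}:  v_{3} + v_{9} = v_{1} + v_{7} + v_{10}  ⟹  sig = (2;(1,1,1))
  • {4,9}:  v_{4} + v_{9} = v_{1} + v_{6} + v_{10}  ⟹  sig = (2;(1,1,1))
  • {5,6}:  v_{5} + v_{6} = v_{1} + v_{8} + v_{10}  ⟹  sig = (2;(1,1,1))
  • {8,9}:  v_{8} + v_{9} = 2·v_{1} + v_{6} + v_{10}  ⟹  sig = (2;(1,1,2))
  • {2,9}:  v_{2} + v_{9} = v_{6} + 2·v_{7}  ⟹  sig = (2;(1,2))
  • {0,9}:  v_{0} + v_{9} = 2·v_{1} + 2·v_{10}  ⟹  sig = (2;(2,2))
  • {5,9}:  v_{5} + v_{9} = 3·v_{1} + 2·v_{10}  ⟹  sig = (2;(2,3))
  • {2,8,10}:  v_{2} + v_{8} + v_{10} = 0  ⟹  sig = (3;())
  • {1,2,10}:  v_{1} + v_{2} + v_{10} = v_{7}  ⟹  sig = (3;(1))
  • {3,8,10}:  v_{3} + v_{8} + v_{10} = v_{0}  ⟹  sig = (3;(1))
  • {1,3,10}:  v_{1} + v_{3} + v_{10} = v_{0} + v_{7}  ⟹  sig = (3;(1,1))
  • {3,5,10}:  v_{3} + v_{5} + v_{10} = 2·v_{0} + v_{7}  ⟹  sig = (3;(1,2))
  • {1,6,7,10}:  v_{1} + v_{6} + v_{7} + v_{10} = v_{9}  ⟹  sig = (4;(1))

so the primitive-relation signature multiset is
    (2;())
    (2;())
    (2;(1))
    (2;(1))
    (2;(1))
    (2;(1))
    (2;(1,1))
    (2;(1,1))
    (2;(1,1))
    (2;(1,1,1))
    (2;(1,1,1))
    (2;(1,1,1))
    (2;(1,1,2))
    (2;(1,2))
    (2;(2,2))
    (2;(2,3))
    (3;())
    (3;(1))
    (3;(1))
    (3;(1,1))
    (3;(1,2))
    (4;(1))
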